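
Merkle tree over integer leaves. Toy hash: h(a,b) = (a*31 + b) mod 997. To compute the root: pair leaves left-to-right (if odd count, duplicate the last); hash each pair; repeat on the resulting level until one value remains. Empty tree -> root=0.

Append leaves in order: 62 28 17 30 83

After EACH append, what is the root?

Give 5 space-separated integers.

After append 62 (leaves=[62]):
  L0: [62]
  root=62
After append 28 (leaves=[62, 28]):
  L0: [62, 28]
  L1: h(62,28)=(62*31+28)%997=953 -> [953]
  root=953
After append 17 (leaves=[62, 28, 17]):
  L0: [62, 28, 17]
  L1: h(62,28)=(62*31+28)%997=953 h(17,17)=(17*31+17)%997=544 -> [953, 544]
  L2: h(953,544)=(953*31+544)%997=177 -> [177]
  root=177
After append 30 (leaves=[62, 28, 17, 30]):
  L0: [62, 28, 17, 30]
  L1: h(62,28)=(62*31+28)%997=953 h(17,30)=(17*31+30)%997=557 -> [953, 557]
  L2: h(953,557)=(953*31+557)%997=190 -> [190]
  root=190
After append 83 (leaves=[62, 28, 17, 30, 83]):
  L0: [62, 28, 17, 30, 83]
  L1: h(62,28)=(62*31+28)%997=953 h(17,30)=(17*31+30)%997=557 h(83,83)=(83*31+83)%997=662 -> [953, 557, 662]
  L2: h(953,557)=(953*31+557)%997=190 h(662,662)=(662*31+662)%997=247 -> [190, 247]
  L3: h(190,247)=(190*31+247)%997=155 -> [155]
  root=155

Answer: 62 953 177 190 155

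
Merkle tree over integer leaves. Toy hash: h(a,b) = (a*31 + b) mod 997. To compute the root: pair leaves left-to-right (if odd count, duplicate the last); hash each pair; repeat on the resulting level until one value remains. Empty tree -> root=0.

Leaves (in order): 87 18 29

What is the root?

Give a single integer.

Answer: 348

Derivation:
L0: [87, 18, 29]
L1: h(87,18)=(87*31+18)%997=721 h(29,29)=(29*31+29)%997=928 -> [721, 928]
L2: h(721,928)=(721*31+928)%997=348 -> [348]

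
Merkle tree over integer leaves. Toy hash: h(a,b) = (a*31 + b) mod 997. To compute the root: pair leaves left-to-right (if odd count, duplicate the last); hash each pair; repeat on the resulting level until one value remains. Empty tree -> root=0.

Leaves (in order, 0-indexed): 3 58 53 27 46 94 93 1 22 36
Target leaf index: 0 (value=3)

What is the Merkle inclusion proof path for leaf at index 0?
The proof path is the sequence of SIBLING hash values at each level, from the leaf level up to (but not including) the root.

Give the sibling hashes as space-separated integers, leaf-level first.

Answer: 58 673 154 443

Derivation:
L0 (leaves): [3, 58, 53, 27, 46, 94, 93, 1, 22, 36], target index=0
L1: h(3,58)=(3*31+58)%997=151 [pair 0] h(53,27)=(53*31+27)%997=673 [pair 1] h(46,94)=(46*31+94)%997=523 [pair 2] h(93,1)=(93*31+1)%997=890 [pair 3] h(22,36)=(22*31+36)%997=718 [pair 4] -> [151, 673, 523, 890, 718]
  Sibling for proof at L0: 58
L2: h(151,673)=(151*31+673)%997=369 [pair 0] h(523,890)=(523*31+890)%997=154 [pair 1] h(718,718)=(718*31+718)%997=45 [pair 2] -> [369, 154, 45]
  Sibling for proof at L1: 673
L3: h(369,154)=(369*31+154)%997=626 [pair 0] h(45,45)=(45*31+45)%997=443 [pair 1] -> [626, 443]
  Sibling for proof at L2: 154
L4: h(626,443)=(626*31+443)%997=906 [pair 0] -> [906]
  Sibling for proof at L3: 443
Root: 906
Proof path (sibling hashes from leaf to root): [58, 673, 154, 443]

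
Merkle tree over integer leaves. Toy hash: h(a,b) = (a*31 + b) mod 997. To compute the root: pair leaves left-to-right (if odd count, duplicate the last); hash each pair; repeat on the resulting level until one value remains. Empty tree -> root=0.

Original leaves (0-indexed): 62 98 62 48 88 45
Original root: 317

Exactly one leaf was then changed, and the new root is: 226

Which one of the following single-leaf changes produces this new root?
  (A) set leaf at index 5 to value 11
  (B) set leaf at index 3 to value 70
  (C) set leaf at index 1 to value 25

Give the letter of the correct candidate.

Answer: A

Derivation:
Original leaves: [62, 98, 62, 48, 88, 45]
Target new root: 226
Try each candidate change and compute the resulting root:
Candidate A: set leaf[5] = 11 -> leaves = [62, 98, 62, 48, 88, 11]
  L0: [62, 98, 62, 48, 88, 11]
  L1: h(62,98)=(62*31+98)%997=26 h(62,48)=(62*31+48)%997=973 h(88,11)=(88*31+11)%997=745 -> [26, 973, 745]
  L2: h(26,973)=(26*31+973)%997=782 h(745,745)=(745*31+745)%997=909 -> [782, 909]
  L3: h(782,909)=(782*31+909)%997=226 -> [226]
  root = 226 == target 226  ** MATCH **
Candidate B: set leaf[3] = 70 -> leaves = [62, 98, 62, 70, 88, 45]
  L0: [62, 98, 62, 70, 88, 45]
  L1: h(62,98)=(62*31+98)%997=26 h(62,70)=(62*31+70)%997=995 h(88,45)=(88*31+45)%997=779 -> [26, 995, 779]
  L2: h(26,995)=(26*31+995)%997=804 h(779,779)=(779*31+779)%997=3 -> [804, 3]
  L3: h(804,3)=(804*31+3)%997=2 -> [2]
  root = 2 != target 226
Candidate C: set leaf[1] = 25 -> leaves = [62, 25, 62, 48, 88, 45]
  L0: [62, 25, 62, 48, 88, 45]
  L1: h(62,25)=(62*31+25)%997=950 h(62,48)=(62*31+48)%997=973 h(88,45)=(88*31+45)%997=779 -> [950, 973, 779]
  L2: h(950,973)=(950*31+973)%997=513 h(779,779)=(779*31+779)%997=3 -> [513, 3]
  L3: h(513,3)=(513*31+3)%997=951 -> [951]
  root = 951 != target 226
Candidate A produces the target root.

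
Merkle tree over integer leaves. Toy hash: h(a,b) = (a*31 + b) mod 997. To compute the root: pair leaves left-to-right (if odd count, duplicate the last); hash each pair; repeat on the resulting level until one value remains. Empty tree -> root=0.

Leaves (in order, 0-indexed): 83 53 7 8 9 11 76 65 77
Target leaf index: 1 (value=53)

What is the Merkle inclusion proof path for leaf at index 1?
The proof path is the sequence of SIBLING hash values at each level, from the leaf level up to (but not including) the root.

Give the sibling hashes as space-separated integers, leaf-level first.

L0 (leaves): [83, 53, 7, 8, 9, 11, 76, 65, 77], target index=1
L1: h(83,53)=(83*31+53)%997=632 [pair 0] h(7,8)=(7*31+8)%997=225 [pair 1] h(9,11)=(9*31+11)%997=290 [pair 2] h(76,65)=(76*31+65)%997=427 [pair 3] h(77,77)=(77*31+77)%997=470 [pair 4] -> [632, 225, 290, 427, 470]
  Sibling for proof at L0: 83
L2: h(632,225)=(632*31+225)%997=874 [pair 0] h(290,427)=(290*31+427)%997=444 [pair 1] h(470,470)=(470*31+470)%997=85 [pair 2] -> [874, 444, 85]
  Sibling for proof at L1: 225
L3: h(874,444)=(874*31+444)%997=619 [pair 0] h(85,85)=(85*31+85)%997=726 [pair 1] -> [619, 726]
  Sibling for proof at L2: 444
L4: h(619,726)=(619*31+726)%997=972 [pair 0] -> [972]
  Sibling for proof at L3: 726
Root: 972
Proof path (sibling hashes from leaf to root): [83, 225, 444, 726]

Answer: 83 225 444 726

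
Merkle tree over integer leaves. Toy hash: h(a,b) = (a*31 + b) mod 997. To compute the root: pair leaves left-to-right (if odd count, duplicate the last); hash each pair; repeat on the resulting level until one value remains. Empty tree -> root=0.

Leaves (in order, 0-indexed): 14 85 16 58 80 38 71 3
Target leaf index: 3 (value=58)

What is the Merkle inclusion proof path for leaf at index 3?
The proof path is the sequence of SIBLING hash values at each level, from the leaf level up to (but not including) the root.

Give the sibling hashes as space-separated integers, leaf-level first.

L0 (leaves): [14, 85, 16, 58, 80, 38, 71, 3], target index=3
L1: h(14,85)=(14*31+85)%997=519 [pair 0] h(16,58)=(16*31+58)%997=554 [pair 1] h(80,38)=(80*31+38)%997=524 [pair 2] h(71,3)=(71*31+3)%997=210 [pair 3] -> [519, 554, 524, 210]
  Sibling for proof at L0: 16
L2: h(519,554)=(519*31+554)%997=691 [pair 0] h(524,210)=(524*31+210)%997=502 [pair 1] -> [691, 502]
  Sibling for proof at L1: 519
L3: h(691,502)=(691*31+502)%997=986 [pair 0] -> [986]
  Sibling for proof at L2: 502
Root: 986
Proof path (sibling hashes from leaf to root): [16, 519, 502]

Answer: 16 519 502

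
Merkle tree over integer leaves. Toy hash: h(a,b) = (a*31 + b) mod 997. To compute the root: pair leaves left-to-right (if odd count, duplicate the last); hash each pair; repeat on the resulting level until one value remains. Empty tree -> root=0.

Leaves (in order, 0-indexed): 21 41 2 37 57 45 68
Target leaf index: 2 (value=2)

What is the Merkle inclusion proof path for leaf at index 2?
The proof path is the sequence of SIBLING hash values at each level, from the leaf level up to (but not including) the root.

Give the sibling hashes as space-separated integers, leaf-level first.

L0 (leaves): [21, 41, 2, 37, 57, 45, 68], target index=2
L1: h(21,41)=(21*31+41)%997=692 [pair 0] h(2,37)=(2*31+37)%997=99 [pair 1] h(57,45)=(57*31+45)%997=815 [pair 2] h(68,68)=(68*31+68)%997=182 [pair 3] -> [692, 99, 815, 182]
  Sibling for proof at L0: 37
L2: h(692,99)=(692*31+99)%997=614 [pair 0] h(815,182)=(815*31+182)%997=522 [pair 1] -> [614, 522]
  Sibling for proof at L1: 692
L3: h(614,522)=(614*31+522)%997=613 [pair 0] -> [613]
  Sibling for proof at L2: 522
Root: 613
Proof path (sibling hashes from leaf to root): [37, 692, 522]

Answer: 37 692 522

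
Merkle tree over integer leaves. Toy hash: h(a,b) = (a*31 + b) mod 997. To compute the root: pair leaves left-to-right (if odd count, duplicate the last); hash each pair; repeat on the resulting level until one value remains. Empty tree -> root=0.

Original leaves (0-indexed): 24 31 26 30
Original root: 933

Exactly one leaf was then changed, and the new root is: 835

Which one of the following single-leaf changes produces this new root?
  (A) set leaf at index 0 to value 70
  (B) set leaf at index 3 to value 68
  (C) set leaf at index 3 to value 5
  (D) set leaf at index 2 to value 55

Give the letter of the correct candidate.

Original leaves: [24, 31, 26, 30]
Target new root: 835
Try each candidate change and compute the resulting root:
Candidate A: set leaf[0] = 70 -> leaves = [70, 31, 26, 30]
  L0: [70, 31, 26, 30]
  L1: h(70,31)=(70*31+31)%997=207 h(26,30)=(26*31+30)%997=836 -> [207, 836]
  L2: h(207,836)=(207*31+836)%997=274 -> [274]
  root = 274 != target 835
Candidate B: set leaf[3] = 68 -> leaves = [24, 31, 26, 68]
  L0: [24, 31, 26, 68]
  L1: h(24,31)=(24*31+31)%997=775 h(26,68)=(26*31+68)%997=874 -> [775, 874]
  L2: h(775,874)=(775*31+874)%997=971 -> [971]
  root = 971 != target 835
Candidate C: set leaf[3] = 5 -> leaves = [24, 31, 26, 5]
  L0: [24, 31, 26, 5]
  L1: h(24,31)=(24*31+31)%997=775 h(26,5)=(26*31+5)%997=811 -> [775, 811]
  L2: h(775,811)=(775*31+811)%997=908 -> [908]
  root = 908 != target 835
Candidate D: set leaf[2] = 55 -> leaves = [24, 31, 55, 30]
  L0: [24, 31, 55, 30]
  L1: h(24,31)=(24*31+31)%997=775 h(55,30)=(55*31+30)%997=738 -> [775, 738]
  L2: h(775,738)=(775*31+738)%997=835 -> [835]
  root = 835 == target 835  ** MATCH **
Candidate D produces the target root.

Answer: D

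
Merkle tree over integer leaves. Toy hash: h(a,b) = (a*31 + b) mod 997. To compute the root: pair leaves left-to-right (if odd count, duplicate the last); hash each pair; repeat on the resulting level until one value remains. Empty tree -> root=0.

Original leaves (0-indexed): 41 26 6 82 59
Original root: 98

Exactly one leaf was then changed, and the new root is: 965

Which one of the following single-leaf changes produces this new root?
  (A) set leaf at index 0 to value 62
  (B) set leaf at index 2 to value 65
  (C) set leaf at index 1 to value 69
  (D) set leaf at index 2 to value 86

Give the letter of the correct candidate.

Original leaves: [41, 26, 6, 82, 59]
Target new root: 965
Try each candidate change and compute the resulting root:
Candidate A: set leaf[0] = 62 -> leaves = [62, 26, 6, 82, 59]
  L0: [62, 26, 6, 82, 59]
  L1: h(62,26)=(62*31+26)%997=951 h(6,82)=(6*31+82)%997=268 h(59,59)=(59*31+59)%997=891 -> [951, 268, 891]
  L2: h(951,268)=(951*31+268)%997=836 h(891,891)=(891*31+891)%997=596 -> [836, 596]
  L3: h(836,596)=(836*31+596)%997=590 -> [590]
  root = 590 != target 965
Candidate B: set leaf[2] = 65 -> leaves = [41, 26, 65, 82, 59]
  L0: [41, 26, 65, 82, 59]
  L1: h(41,26)=(41*31+26)%997=300 h(65,82)=(65*31+82)%997=103 h(59,59)=(59*31+59)%997=891 -> [300, 103, 891]
  L2: h(300,103)=(300*31+103)%997=430 h(891,891)=(891*31+891)%997=596 -> [430, 596]
  L3: h(430,596)=(430*31+596)%997=965 -> [965]
  root = 965 == target 965  ** MATCH **
Candidate C: set leaf[1] = 69 -> leaves = [41, 69, 6, 82, 59]
  L0: [41, 69, 6, 82, 59]
  L1: h(41,69)=(41*31+69)%997=343 h(6,82)=(6*31+82)%997=268 h(59,59)=(59*31+59)%997=891 -> [343, 268, 891]
  L2: h(343,268)=(343*31+268)%997=931 h(891,891)=(891*31+891)%997=596 -> [931, 596]
  L3: h(931,596)=(931*31+596)%997=544 -> [544]
  root = 544 != target 965
Candidate D: set leaf[2] = 86 -> leaves = [41, 26, 86, 82, 59]
  L0: [41, 26, 86, 82, 59]
  L1: h(41,26)=(41*31+26)%997=300 h(86,82)=(86*31+82)%997=754 h(59,59)=(59*31+59)%997=891 -> [300, 754, 891]
  L2: h(300,754)=(300*31+754)%997=84 h(891,891)=(891*31+891)%997=596 -> [84, 596]
  L3: h(84,596)=(84*31+596)%997=209 -> [209]
  root = 209 != target 965
Candidate B produces the target root.

Answer: B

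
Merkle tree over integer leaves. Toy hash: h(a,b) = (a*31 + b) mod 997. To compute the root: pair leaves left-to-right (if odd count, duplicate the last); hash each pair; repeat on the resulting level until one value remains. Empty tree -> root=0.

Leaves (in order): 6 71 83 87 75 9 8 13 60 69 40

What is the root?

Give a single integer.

Answer: 523

Derivation:
L0: [6, 71, 83, 87, 75, 9, 8, 13, 60, 69, 40]
L1: h(6,71)=(6*31+71)%997=257 h(83,87)=(83*31+87)%997=666 h(75,9)=(75*31+9)%997=340 h(8,13)=(8*31+13)%997=261 h(60,69)=(60*31+69)%997=932 h(40,40)=(40*31+40)%997=283 -> [257, 666, 340, 261, 932, 283]
L2: h(257,666)=(257*31+666)%997=657 h(340,261)=(340*31+261)%997=831 h(932,283)=(932*31+283)%997=262 -> [657, 831, 262]
L3: h(657,831)=(657*31+831)%997=261 h(262,262)=(262*31+262)%997=408 -> [261, 408]
L4: h(261,408)=(261*31+408)%997=523 -> [523]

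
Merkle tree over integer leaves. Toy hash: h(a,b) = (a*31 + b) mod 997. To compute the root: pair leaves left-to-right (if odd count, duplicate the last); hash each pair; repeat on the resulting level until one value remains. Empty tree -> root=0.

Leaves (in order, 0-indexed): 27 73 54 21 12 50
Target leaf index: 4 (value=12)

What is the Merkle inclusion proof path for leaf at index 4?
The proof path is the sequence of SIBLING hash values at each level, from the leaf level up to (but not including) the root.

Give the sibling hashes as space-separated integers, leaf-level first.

Answer: 50 422 992

Derivation:
L0 (leaves): [27, 73, 54, 21, 12, 50], target index=4
L1: h(27,73)=(27*31+73)%997=910 [pair 0] h(54,21)=(54*31+21)%997=698 [pair 1] h(12,50)=(12*31+50)%997=422 [pair 2] -> [910, 698, 422]
  Sibling for proof at L0: 50
L2: h(910,698)=(910*31+698)%997=992 [pair 0] h(422,422)=(422*31+422)%997=543 [pair 1] -> [992, 543]
  Sibling for proof at L1: 422
L3: h(992,543)=(992*31+543)%997=388 [pair 0] -> [388]
  Sibling for proof at L2: 992
Root: 388
Proof path (sibling hashes from leaf to root): [50, 422, 992]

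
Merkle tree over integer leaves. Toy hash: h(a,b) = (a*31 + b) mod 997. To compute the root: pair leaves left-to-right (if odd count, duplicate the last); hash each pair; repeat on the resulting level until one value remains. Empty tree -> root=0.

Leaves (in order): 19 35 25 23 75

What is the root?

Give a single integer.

Answer: 311

Derivation:
L0: [19, 35, 25, 23, 75]
L1: h(19,35)=(19*31+35)%997=624 h(25,23)=(25*31+23)%997=798 h(75,75)=(75*31+75)%997=406 -> [624, 798, 406]
L2: h(624,798)=(624*31+798)%997=202 h(406,406)=(406*31+406)%997=31 -> [202, 31]
L3: h(202,31)=(202*31+31)%997=311 -> [311]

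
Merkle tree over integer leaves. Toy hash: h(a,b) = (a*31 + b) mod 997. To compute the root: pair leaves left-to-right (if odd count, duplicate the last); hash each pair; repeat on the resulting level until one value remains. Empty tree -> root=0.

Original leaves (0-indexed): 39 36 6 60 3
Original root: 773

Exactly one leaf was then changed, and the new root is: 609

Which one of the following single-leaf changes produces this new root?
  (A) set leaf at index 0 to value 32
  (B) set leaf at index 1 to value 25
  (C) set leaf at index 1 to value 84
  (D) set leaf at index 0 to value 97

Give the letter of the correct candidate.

Answer: A

Derivation:
Original leaves: [39, 36, 6, 60, 3]
Target new root: 609
Try each candidate change and compute the resulting root:
Candidate A: set leaf[0] = 32 -> leaves = [32, 36, 6, 60, 3]
  L0: [32, 36, 6, 60, 3]
  L1: h(32,36)=(32*31+36)%997=31 h(6,60)=(6*31+60)%997=246 h(3,3)=(3*31+3)%997=96 -> [31, 246, 96]
  L2: h(31,246)=(31*31+246)%997=210 h(96,96)=(96*31+96)%997=81 -> [210, 81]
  L3: h(210,81)=(210*31+81)%997=609 -> [609]
  root = 609 == target 609  ** MATCH **
Candidate B: set leaf[1] = 25 -> leaves = [39, 25, 6, 60, 3]
  L0: [39, 25, 6, 60, 3]
  L1: h(39,25)=(39*31+25)%997=237 h(6,60)=(6*31+60)%997=246 h(3,3)=(3*31+3)%997=96 -> [237, 246, 96]
  L2: h(237,246)=(237*31+246)%997=614 h(96,96)=(96*31+96)%997=81 -> [614, 81]
  L3: h(614,81)=(614*31+81)%997=172 -> [172]
  root = 172 != target 609
Candidate C: set leaf[1] = 84 -> leaves = [39, 84, 6, 60, 3]
  L0: [39, 84, 6, 60, 3]
  L1: h(39,84)=(39*31+84)%997=296 h(6,60)=(6*31+60)%997=246 h(3,3)=(3*31+3)%997=96 -> [296, 246, 96]
  L2: h(296,246)=(296*31+246)%997=449 h(96,96)=(96*31+96)%997=81 -> [449, 81]
  L3: h(449,81)=(449*31+81)%997=42 -> [42]
  root = 42 != target 609
Candidate D: set leaf[0] = 97 -> leaves = [97, 36, 6, 60, 3]
  L0: [97, 36, 6, 60, 3]
  L1: h(97,36)=(97*31+36)%997=52 h(6,60)=(6*31+60)%997=246 h(3,3)=(3*31+3)%997=96 -> [52, 246, 96]
  L2: h(52,246)=(52*31+246)%997=861 h(96,96)=(96*31+96)%997=81 -> [861, 81]
  L3: h(861,81)=(861*31+81)%997=850 -> [850]
  root = 850 != target 609
Candidate A produces the target root.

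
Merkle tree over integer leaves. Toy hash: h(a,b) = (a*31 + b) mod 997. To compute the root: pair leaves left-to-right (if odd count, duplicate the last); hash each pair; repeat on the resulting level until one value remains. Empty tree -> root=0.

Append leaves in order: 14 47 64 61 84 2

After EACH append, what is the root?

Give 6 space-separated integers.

After append 14 (leaves=[14]):
  L0: [14]
  root=14
After append 47 (leaves=[14, 47]):
  L0: [14, 47]
  L1: h(14,47)=(14*31+47)%997=481 -> [481]
  root=481
After append 64 (leaves=[14, 47, 64]):
  L0: [14, 47, 64]
  L1: h(14,47)=(14*31+47)%997=481 h(64,64)=(64*31+64)%997=54 -> [481, 54]
  L2: h(481,54)=(481*31+54)%997=10 -> [10]
  root=10
After append 61 (leaves=[14, 47, 64, 61]):
  L0: [14, 47, 64, 61]
  L1: h(14,47)=(14*31+47)%997=481 h(64,61)=(64*31+61)%997=51 -> [481, 51]
  L2: h(481,51)=(481*31+51)%997=7 -> [7]
  root=7
After append 84 (leaves=[14, 47, 64, 61, 84]):
  L0: [14, 47, 64, 61, 84]
  L1: h(14,47)=(14*31+47)%997=481 h(64,61)=(64*31+61)%997=51 h(84,84)=(84*31+84)%997=694 -> [481, 51, 694]
  L2: h(481,51)=(481*31+51)%997=7 h(694,694)=(694*31+694)%997=274 -> [7, 274]
  L3: h(7,274)=(7*31+274)%997=491 -> [491]
  root=491
After append 2 (leaves=[14, 47, 64, 61, 84, 2]):
  L0: [14, 47, 64, 61, 84, 2]
  L1: h(14,47)=(14*31+47)%997=481 h(64,61)=(64*31+61)%997=51 h(84,2)=(84*31+2)%997=612 -> [481, 51, 612]
  L2: h(481,51)=(481*31+51)%997=7 h(612,612)=(612*31+612)%997=641 -> [7, 641]
  L3: h(7,641)=(7*31+641)%997=858 -> [858]
  root=858

Answer: 14 481 10 7 491 858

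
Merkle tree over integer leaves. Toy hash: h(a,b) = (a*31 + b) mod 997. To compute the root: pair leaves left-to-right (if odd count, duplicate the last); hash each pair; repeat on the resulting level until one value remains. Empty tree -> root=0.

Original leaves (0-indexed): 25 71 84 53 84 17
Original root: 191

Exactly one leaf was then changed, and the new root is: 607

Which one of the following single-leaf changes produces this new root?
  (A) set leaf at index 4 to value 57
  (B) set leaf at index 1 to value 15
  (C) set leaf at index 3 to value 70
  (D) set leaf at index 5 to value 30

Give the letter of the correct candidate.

Original leaves: [25, 71, 84, 53, 84, 17]
Target new root: 607
Try each candidate change and compute the resulting root:
Candidate A: set leaf[4] = 57 -> leaves = [25, 71, 84, 53, 57, 17]
  L0: [25, 71, 84, 53, 57, 17]
  L1: h(25,71)=(25*31+71)%997=846 h(84,53)=(84*31+53)%997=663 h(57,17)=(57*31+17)%997=787 -> [846, 663, 787]
  L2: h(846,663)=(846*31+663)%997=967 h(787,787)=(787*31+787)%997=259 -> [967, 259]
  L3: h(967,259)=(967*31+259)%997=326 -> [326]
  root = 326 != target 607
Candidate B: set leaf[1] = 15 -> leaves = [25, 15, 84, 53, 84, 17]
  L0: [25, 15, 84, 53, 84, 17]
  L1: h(25,15)=(25*31+15)%997=790 h(84,53)=(84*31+53)%997=663 h(84,17)=(84*31+17)%997=627 -> [790, 663, 627]
  L2: h(790,663)=(790*31+663)%997=228 h(627,627)=(627*31+627)%997=124 -> [228, 124]
  L3: h(228,124)=(228*31+124)%997=213 -> [213]
  root = 213 != target 607
Candidate C: set leaf[3] = 70 -> leaves = [25, 71, 84, 70, 84, 17]
  L0: [25, 71, 84, 70, 84, 17]
  L1: h(25,71)=(25*31+71)%997=846 h(84,70)=(84*31+70)%997=680 h(84,17)=(84*31+17)%997=627 -> [846, 680, 627]
  L2: h(846,680)=(846*31+680)%997=984 h(627,627)=(627*31+627)%997=124 -> [984, 124]
  L3: h(984,124)=(984*31+124)%997=718 -> [718]
  root = 718 != target 607
Candidate D: set leaf[5] = 30 -> leaves = [25, 71, 84, 53, 84, 30]
  L0: [25, 71, 84, 53, 84, 30]
  L1: h(25,71)=(25*31+71)%997=846 h(84,53)=(84*31+53)%997=663 h(84,30)=(84*31+30)%997=640 -> [846, 663, 640]
  L2: h(846,663)=(846*31+663)%997=967 h(640,640)=(640*31+640)%997=540 -> [967, 540]
  L3: h(967,540)=(967*31+540)%997=607 -> [607]
  root = 607 == target 607  ** MATCH **
Candidate D produces the target root.

Answer: D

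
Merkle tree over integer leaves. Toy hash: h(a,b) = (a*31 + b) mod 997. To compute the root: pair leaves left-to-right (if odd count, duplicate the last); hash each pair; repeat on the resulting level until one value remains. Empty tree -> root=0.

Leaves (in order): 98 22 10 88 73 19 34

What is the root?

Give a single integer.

Answer: 927

Derivation:
L0: [98, 22, 10, 88, 73, 19, 34]
L1: h(98,22)=(98*31+22)%997=69 h(10,88)=(10*31+88)%997=398 h(73,19)=(73*31+19)%997=288 h(34,34)=(34*31+34)%997=91 -> [69, 398, 288, 91]
L2: h(69,398)=(69*31+398)%997=543 h(288,91)=(288*31+91)%997=46 -> [543, 46]
L3: h(543,46)=(543*31+46)%997=927 -> [927]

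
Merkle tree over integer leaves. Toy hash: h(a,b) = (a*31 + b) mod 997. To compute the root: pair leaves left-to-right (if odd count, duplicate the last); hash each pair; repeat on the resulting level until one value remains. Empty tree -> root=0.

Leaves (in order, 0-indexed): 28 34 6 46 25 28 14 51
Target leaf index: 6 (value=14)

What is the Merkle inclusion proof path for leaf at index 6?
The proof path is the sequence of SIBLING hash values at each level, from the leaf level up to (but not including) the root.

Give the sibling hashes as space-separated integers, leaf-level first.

Answer: 51 803 278

Derivation:
L0 (leaves): [28, 34, 6, 46, 25, 28, 14, 51], target index=6
L1: h(28,34)=(28*31+34)%997=902 [pair 0] h(6,46)=(6*31+46)%997=232 [pair 1] h(25,28)=(25*31+28)%997=803 [pair 2] h(14,51)=(14*31+51)%997=485 [pair 3] -> [902, 232, 803, 485]
  Sibling for proof at L0: 51
L2: h(902,232)=(902*31+232)%997=278 [pair 0] h(803,485)=(803*31+485)%997=453 [pair 1] -> [278, 453]
  Sibling for proof at L1: 803
L3: h(278,453)=(278*31+453)%997=98 [pair 0] -> [98]
  Sibling for proof at L2: 278
Root: 98
Proof path (sibling hashes from leaf to root): [51, 803, 278]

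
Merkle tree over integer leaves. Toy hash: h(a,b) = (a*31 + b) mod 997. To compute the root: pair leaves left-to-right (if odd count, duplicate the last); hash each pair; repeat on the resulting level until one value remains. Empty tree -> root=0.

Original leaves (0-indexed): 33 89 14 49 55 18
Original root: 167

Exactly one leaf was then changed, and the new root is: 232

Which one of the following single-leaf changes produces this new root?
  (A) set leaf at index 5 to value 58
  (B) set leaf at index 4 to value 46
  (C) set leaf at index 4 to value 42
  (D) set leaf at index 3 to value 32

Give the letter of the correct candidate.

Original leaves: [33, 89, 14, 49, 55, 18]
Target new root: 232
Try each candidate change and compute the resulting root:
Candidate A: set leaf[5] = 58 -> leaves = [33, 89, 14, 49, 55, 58]
  L0: [33, 89, 14, 49, 55, 58]
  L1: h(33,89)=(33*31+89)%997=115 h(14,49)=(14*31+49)%997=483 h(55,58)=(55*31+58)%997=766 -> [115, 483, 766]
  L2: h(115,483)=(115*31+483)%997=60 h(766,766)=(766*31+766)%997=584 -> [60, 584]
  L3: h(60,584)=(60*31+584)%997=450 -> [450]
  root = 450 != target 232
Candidate B: set leaf[4] = 46 -> leaves = [33, 89, 14, 49, 46, 18]
  L0: [33, 89, 14, 49, 46, 18]
  L1: h(33,89)=(33*31+89)%997=115 h(14,49)=(14*31+49)%997=483 h(46,18)=(46*31+18)%997=447 -> [115, 483, 447]
  L2: h(115,483)=(115*31+483)%997=60 h(447,447)=(447*31+447)%997=346 -> [60, 346]
  L3: h(60,346)=(60*31+346)%997=212 -> [212]
  root = 212 != target 232
Candidate C: set leaf[4] = 42 -> leaves = [33, 89, 14, 49, 42, 18]
  L0: [33, 89, 14, 49, 42, 18]
  L1: h(33,89)=(33*31+89)%997=115 h(14,49)=(14*31+49)%997=483 h(42,18)=(42*31+18)%997=323 -> [115, 483, 323]
  L2: h(115,483)=(115*31+483)%997=60 h(323,323)=(323*31+323)%997=366 -> [60, 366]
  L3: h(60,366)=(60*31+366)%997=232 -> [232]
  root = 232 == target 232  ** MATCH **
Candidate D: set leaf[3] = 32 -> leaves = [33, 89, 14, 32, 55, 18]
  L0: [33, 89, 14, 32, 55, 18]
  L1: h(33,89)=(33*31+89)%997=115 h(14,32)=(14*31+32)%997=466 h(55,18)=(55*31+18)%997=726 -> [115, 466, 726]
  L2: h(115,466)=(115*31+466)%997=43 h(726,726)=(726*31+726)%997=301 -> [43, 301]
  L3: h(43,301)=(43*31+301)%997=637 -> [637]
  root = 637 != target 232
Candidate C produces the target root.

Answer: C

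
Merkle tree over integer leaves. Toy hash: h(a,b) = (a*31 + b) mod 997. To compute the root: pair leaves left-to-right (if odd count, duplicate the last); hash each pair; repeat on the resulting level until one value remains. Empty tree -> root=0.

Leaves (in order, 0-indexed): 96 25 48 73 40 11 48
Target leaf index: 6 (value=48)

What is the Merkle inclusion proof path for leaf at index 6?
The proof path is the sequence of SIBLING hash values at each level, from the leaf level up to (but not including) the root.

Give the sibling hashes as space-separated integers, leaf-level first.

L0 (leaves): [96, 25, 48, 73, 40, 11, 48], target index=6
L1: h(96,25)=(96*31+25)%997=10 [pair 0] h(48,73)=(48*31+73)%997=564 [pair 1] h(40,11)=(40*31+11)%997=254 [pair 2] h(48,48)=(48*31+48)%997=539 [pair 3] -> [10, 564, 254, 539]
  Sibling for proof at L0: 48
L2: h(10,564)=(10*31+564)%997=874 [pair 0] h(254,539)=(254*31+539)%997=437 [pair 1] -> [874, 437]
  Sibling for proof at L1: 254
L3: h(874,437)=(874*31+437)%997=612 [pair 0] -> [612]
  Sibling for proof at L2: 874
Root: 612
Proof path (sibling hashes from leaf to root): [48, 254, 874]

Answer: 48 254 874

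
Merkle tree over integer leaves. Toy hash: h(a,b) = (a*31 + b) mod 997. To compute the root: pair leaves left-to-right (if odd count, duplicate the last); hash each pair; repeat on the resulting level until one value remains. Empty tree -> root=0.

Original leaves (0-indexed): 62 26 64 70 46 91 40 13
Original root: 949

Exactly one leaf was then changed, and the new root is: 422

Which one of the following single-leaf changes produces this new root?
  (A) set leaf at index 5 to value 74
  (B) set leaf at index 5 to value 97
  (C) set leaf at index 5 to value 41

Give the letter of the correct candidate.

Answer: A

Derivation:
Original leaves: [62, 26, 64, 70, 46, 91, 40, 13]
Target new root: 422
Try each candidate change and compute the resulting root:
Candidate A: set leaf[5] = 74 -> leaves = [62, 26, 64, 70, 46, 74, 40, 13]
  L0: [62, 26, 64, 70, 46, 74, 40, 13]
  L1: h(62,26)=(62*31+26)%997=951 h(64,70)=(64*31+70)%997=60 h(46,74)=(46*31+74)%997=503 h(40,13)=(40*31+13)%997=256 -> [951, 60, 503, 256]
  L2: h(951,60)=(951*31+60)%997=628 h(503,256)=(503*31+256)%997=894 -> [628, 894]
  L3: h(628,894)=(628*31+894)%997=422 -> [422]
  root = 422 == target 422  ** MATCH **
Candidate B: set leaf[5] = 97 -> leaves = [62, 26, 64, 70, 46, 97, 40, 13]
  L0: [62, 26, 64, 70, 46, 97, 40, 13]
  L1: h(62,26)=(62*31+26)%997=951 h(64,70)=(64*31+70)%997=60 h(46,97)=(46*31+97)%997=526 h(40,13)=(40*31+13)%997=256 -> [951, 60, 526, 256]
  L2: h(951,60)=(951*31+60)%997=628 h(526,256)=(526*31+256)%997=610 -> [628, 610]
  L3: h(628,610)=(628*31+610)%997=138 -> [138]
  root = 138 != target 422
Candidate C: set leaf[5] = 41 -> leaves = [62, 26, 64, 70, 46, 41, 40, 13]
  L0: [62, 26, 64, 70, 46, 41, 40, 13]
  L1: h(62,26)=(62*31+26)%997=951 h(64,70)=(64*31+70)%997=60 h(46,41)=(46*31+41)%997=470 h(40,13)=(40*31+13)%997=256 -> [951, 60, 470, 256]
  L2: h(951,60)=(951*31+60)%997=628 h(470,256)=(470*31+256)%997=868 -> [628, 868]
  L3: h(628,868)=(628*31+868)%997=396 -> [396]
  root = 396 != target 422
Candidate A produces the target root.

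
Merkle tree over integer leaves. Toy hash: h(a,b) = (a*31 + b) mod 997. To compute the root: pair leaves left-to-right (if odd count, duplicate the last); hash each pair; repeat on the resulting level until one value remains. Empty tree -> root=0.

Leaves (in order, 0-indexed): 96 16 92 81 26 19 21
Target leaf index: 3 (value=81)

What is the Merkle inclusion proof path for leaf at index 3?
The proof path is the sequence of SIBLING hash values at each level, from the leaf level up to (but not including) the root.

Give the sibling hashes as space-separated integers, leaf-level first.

L0 (leaves): [96, 16, 92, 81, 26, 19, 21], target index=3
L1: h(96,16)=(96*31+16)%997=1 [pair 0] h(92,81)=(92*31+81)%997=939 [pair 1] h(26,19)=(26*31+19)%997=825 [pair 2] h(21,21)=(21*31+21)%997=672 [pair 3] -> [1, 939, 825, 672]
  Sibling for proof at L0: 92
L2: h(1,939)=(1*31+939)%997=970 [pair 0] h(825,672)=(825*31+672)%997=325 [pair 1] -> [970, 325]
  Sibling for proof at L1: 1
L3: h(970,325)=(970*31+325)%997=485 [pair 0] -> [485]
  Sibling for proof at L2: 325
Root: 485
Proof path (sibling hashes from leaf to root): [92, 1, 325]

Answer: 92 1 325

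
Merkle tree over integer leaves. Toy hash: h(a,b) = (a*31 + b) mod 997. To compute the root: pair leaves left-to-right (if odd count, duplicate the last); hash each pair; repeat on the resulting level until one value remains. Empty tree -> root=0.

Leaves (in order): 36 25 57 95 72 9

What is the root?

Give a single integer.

Answer: 622

Derivation:
L0: [36, 25, 57, 95, 72, 9]
L1: h(36,25)=(36*31+25)%997=144 h(57,95)=(57*31+95)%997=865 h(72,9)=(72*31+9)%997=247 -> [144, 865, 247]
L2: h(144,865)=(144*31+865)%997=344 h(247,247)=(247*31+247)%997=925 -> [344, 925]
L3: h(344,925)=(344*31+925)%997=622 -> [622]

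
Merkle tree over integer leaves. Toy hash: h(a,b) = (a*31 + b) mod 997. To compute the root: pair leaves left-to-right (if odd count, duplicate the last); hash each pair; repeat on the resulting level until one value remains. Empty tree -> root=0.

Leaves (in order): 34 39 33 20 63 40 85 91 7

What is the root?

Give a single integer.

L0: [34, 39, 33, 20, 63, 40, 85, 91, 7]
L1: h(34,39)=(34*31+39)%997=96 h(33,20)=(33*31+20)%997=46 h(63,40)=(63*31+40)%997=996 h(85,91)=(85*31+91)%997=732 h(7,7)=(7*31+7)%997=224 -> [96, 46, 996, 732, 224]
L2: h(96,46)=(96*31+46)%997=31 h(996,732)=(996*31+732)%997=701 h(224,224)=(224*31+224)%997=189 -> [31, 701, 189]
L3: h(31,701)=(31*31+701)%997=665 h(189,189)=(189*31+189)%997=66 -> [665, 66]
L4: h(665,66)=(665*31+66)%997=741 -> [741]

Answer: 741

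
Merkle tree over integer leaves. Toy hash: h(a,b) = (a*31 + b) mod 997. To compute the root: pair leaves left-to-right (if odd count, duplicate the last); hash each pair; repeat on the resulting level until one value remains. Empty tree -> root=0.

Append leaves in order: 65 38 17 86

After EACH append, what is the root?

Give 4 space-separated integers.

After append 65 (leaves=[65]):
  L0: [65]
  root=65
After append 38 (leaves=[65, 38]):
  L0: [65, 38]
  L1: h(65,38)=(65*31+38)%997=59 -> [59]
  root=59
After append 17 (leaves=[65, 38, 17]):
  L0: [65, 38, 17]
  L1: h(65,38)=(65*31+38)%997=59 h(17,17)=(17*31+17)%997=544 -> [59, 544]
  L2: h(59,544)=(59*31+544)%997=379 -> [379]
  root=379
After append 86 (leaves=[65, 38, 17, 86]):
  L0: [65, 38, 17, 86]
  L1: h(65,38)=(65*31+38)%997=59 h(17,86)=(17*31+86)%997=613 -> [59, 613]
  L2: h(59,613)=(59*31+613)%997=448 -> [448]
  root=448

Answer: 65 59 379 448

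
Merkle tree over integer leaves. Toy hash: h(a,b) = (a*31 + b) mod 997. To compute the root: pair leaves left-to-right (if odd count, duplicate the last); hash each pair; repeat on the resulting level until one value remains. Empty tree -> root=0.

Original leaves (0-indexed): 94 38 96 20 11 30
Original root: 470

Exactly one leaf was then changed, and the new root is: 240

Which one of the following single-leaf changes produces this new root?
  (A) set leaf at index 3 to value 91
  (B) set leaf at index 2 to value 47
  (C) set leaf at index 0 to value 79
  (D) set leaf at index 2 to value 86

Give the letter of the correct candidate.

Answer: B

Derivation:
Original leaves: [94, 38, 96, 20, 11, 30]
Target new root: 240
Try each candidate change and compute the resulting root:
Candidate A: set leaf[3] = 91 -> leaves = [94, 38, 96, 91, 11, 30]
  L0: [94, 38, 96, 91, 11, 30]
  L1: h(94,38)=(94*31+38)%997=958 h(96,91)=(96*31+91)%997=76 h(11,30)=(11*31+30)%997=371 -> [958, 76, 371]
  L2: h(958,76)=(958*31+76)%997=861 h(371,371)=(371*31+371)%997=905 -> [861, 905]
  L3: h(861,905)=(861*31+905)%997=677 -> [677]
  root = 677 != target 240
Candidate B: set leaf[2] = 47 -> leaves = [94, 38, 47, 20, 11, 30]
  L0: [94, 38, 47, 20, 11, 30]
  L1: h(94,38)=(94*31+38)%997=958 h(47,20)=(47*31+20)%997=480 h(11,30)=(11*31+30)%997=371 -> [958, 480, 371]
  L2: h(958,480)=(958*31+480)%997=268 h(371,371)=(371*31+371)%997=905 -> [268, 905]
  L3: h(268,905)=(268*31+905)%997=240 -> [240]
  root = 240 == target 240  ** MATCH **
Candidate C: set leaf[0] = 79 -> leaves = [79, 38, 96, 20, 11, 30]
  L0: [79, 38, 96, 20, 11, 30]
  L1: h(79,38)=(79*31+38)%997=493 h(96,20)=(96*31+20)%997=5 h(11,30)=(11*31+30)%997=371 -> [493, 5, 371]
  L2: h(493,5)=(493*31+5)%997=333 h(371,371)=(371*31+371)%997=905 -> [333, 905]
  L3: h(333,905)=(333*31+905)%997=261 -> [261]
  root = 261 != target 240
Candidate D: set leaf[2] = 86 -> leaves = [94, 38, 86, 20, 11, 30]
  L0: [94, 38, 86, 20, 11, 30]
  L1: h(94,38)=(94*31+38)%997=958 h(86,20)=(86*31+20)%997=692 h(11,30)=(11*31+30)%997=371 -> [958, 692, 371]
  L2: h(958,692)=(958*31+692)%997=480 h(371,371)=(371*31+371)%997=905 -> [480, 905]
  L3: h(480,905)=(480*31+905)%997=830 -> [830]
  root = 830 != target 240
Candidate B produces the target root.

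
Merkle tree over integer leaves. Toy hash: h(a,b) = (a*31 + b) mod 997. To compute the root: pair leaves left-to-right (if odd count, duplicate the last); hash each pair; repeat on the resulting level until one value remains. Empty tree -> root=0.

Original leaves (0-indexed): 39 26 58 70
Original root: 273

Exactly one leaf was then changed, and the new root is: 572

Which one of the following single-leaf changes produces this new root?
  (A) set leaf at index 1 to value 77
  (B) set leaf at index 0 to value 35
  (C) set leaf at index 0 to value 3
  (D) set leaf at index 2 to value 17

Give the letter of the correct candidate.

Original leaves: [39, 26, 58, 70]
Target new root: 572
Try each candidate change and compute the resulting root:
Candidate A: set leaf[1] = 77 -> leaves = [39, 77, 58, 70]
  L0: [39, 77, 58, 70]
  L1: h(39,77)=(39*31+77)%997=289 h(58,70)=(58*31+70)%997=871 -> [289, 871]
  L2: h(289,871)=(289*31+871)%997=857 -> [857]
  root = 857 != target 572
Candidate B: set leaf[0] = 35 -> leaves = [35, 26, 58, 70]
  L0: [35, 26, 58, 70]
  L1: h(35,26)=(35*31+26)%997=114 h(58,70)=(58*31+70)%997=871 -> [114, 871]
  L2: h(114,871)=(114*31+871)%997=417 -> [417]
  root = 417 != target 572
Candidate C: set leaf[0] = 3 -> leaves = [3, 26, 58, 70]
  L0: [3, 26, 58, 70]
  L1: h(3,26)=(3*31+26)%997=119 h(58,70)=(58*31+70)%997=871 -> [119, 871]
  L2: h(119,871)=(119*31+871)%997=572 -> [572]
  root = 572 == target 572  ** MATCH **
Candidate D: set leaf[2] = 17 -> leaves = [39, 26, 17, 70]
  L0: [39, 26, 17, 70]
  L1: h(39,26)=(39*31+26)%997=238 h(17,70)=(17*31+70)%997=597 -> [238, 597]
  L2: h(238,597)=(238*31+597)%997=996 -> [996]
  root = 996 != target 572
Candidate C produces the target root.

Answer: C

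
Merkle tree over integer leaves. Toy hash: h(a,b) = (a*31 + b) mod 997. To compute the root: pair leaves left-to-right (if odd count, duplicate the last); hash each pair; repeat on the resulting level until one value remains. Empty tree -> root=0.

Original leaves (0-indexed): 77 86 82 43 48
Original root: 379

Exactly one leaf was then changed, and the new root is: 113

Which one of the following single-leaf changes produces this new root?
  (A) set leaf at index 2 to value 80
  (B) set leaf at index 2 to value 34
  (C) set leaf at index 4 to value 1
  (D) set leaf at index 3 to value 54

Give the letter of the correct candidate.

Original leaves: [77, 86, 82, 43, 48]
Target new root: 113
Try each candidate change and compute the resulting root:
Candidate A: set leaf[2] = 80 -> leaves = [77, 86, 80, 43, 48]
  L0: [77, 86, 80, 43, 48]
  L1: h(77,86)=(77*31+86)%997=479 h(80,43)=(80*31+43)%997=529 h(48,48)=(48*31+48)%997=539 -> [479, 529, 539]
  L2: h(479,529)=(479*31+529)%997=423 h(539,539)=(539*31+539)%997=299 -> [423, 299]
  L3: h(423,299)=(423*31+299)%997=451 -> [451]
  root = 451 != target 113
Candidate B: set leaf[2] = 34 -> leaves = [77, 86, 34, 43, 48]
  L0: [77, 86, 34, 43, 48]
  L1: h(77,86)=(77*31+86)%997=479 h(34,43)=(34*31+43)%997=100 h(48,48)=(48*31+48)%997=539 -> [479, 100, 539]
  L2: h(479,100)=(479*31+100)%997=991 h(539,539)=(539*31+539)%997=299 -> [991, 299]
  L3: h(991,299)=(991*31+299)%997=113 -> [113]
  root = 113 == target 113  ** MATCH **
Candidate C: set leaf[4] = 1 -> leaves = [77, 86, 82, 43, 1]
  L0: [77, 86, 82, 43, 1]
  L1: h(77,86)=(77*31+86)%997=479 h(82,43)=(82*31+43)%997=591 h(1,1)=(1*31+1)%997=32 -> [479, 591, 32]
  L2: h(479,591)=(479*31+591)%997=485 h(32,32)=(32*31+32)%997=27 -> [485, 27]
  L3: h(485,27)=(485*31+27)%997=107 -> [107]
  root = 107 != target 113
Candidate D: set leaf[3] = 54 -> leaves = [77, 86, 82, 54, 48]
  L0: [77, 86, 82, 54, 48]
  L1: h(77,86)=(77*31+86)%997=479 h(82,54)=(82*31+54)%997=602 h(48,48)=(48*31+48)%997=539 -> [479, 602, 539]
  L2: h(479,602)=(479*31+602)%997=496 h(539,539)=(539*31+539)%997=299 -> [496, 299]
  L3: h(496,299)=(496*31+299)%997=720 -> [720]
  root = 720 != target 113
Candidate B produces the target root.

Answer: B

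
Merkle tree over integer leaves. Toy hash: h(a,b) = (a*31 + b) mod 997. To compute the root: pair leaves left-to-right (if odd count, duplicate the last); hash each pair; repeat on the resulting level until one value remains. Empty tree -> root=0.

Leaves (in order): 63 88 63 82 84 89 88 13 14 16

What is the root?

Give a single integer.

L0: [63, 88, 63, 82, 84, 89, 88, 13, 14, 16]
L1: h(63,88)=(63*31+88)%997=47 h(63,82)=(63*31+82)%997=41 h(84,89)=(84*31+89)%997=699 h(88,13)=(88*31+13)%997=747 h(14,16)=(14*31+16)%997=450 -> [47, 41, 699, 747, 450]
L2: h(47,41)=(47*31+41)%997=501 h(699,747)=(699*31+747)%997=482 h(450,450)=(450*31+450)%997=442 -> [501, 482, 442]
L3: h(501,482)=(501*31+482)%997=61 h(442,442)=(442*31+442)%997=186 -> [61, 186]
L4: h(61,186)=(61*31+186)%997=83 -> [83]

Answer: 83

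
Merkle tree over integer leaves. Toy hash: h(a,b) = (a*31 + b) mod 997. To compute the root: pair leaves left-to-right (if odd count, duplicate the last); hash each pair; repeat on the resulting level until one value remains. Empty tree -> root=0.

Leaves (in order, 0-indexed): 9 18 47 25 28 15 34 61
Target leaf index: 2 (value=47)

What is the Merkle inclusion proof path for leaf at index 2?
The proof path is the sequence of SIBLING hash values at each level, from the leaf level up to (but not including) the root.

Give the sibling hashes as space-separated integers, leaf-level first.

Answer: 25 297 572

Derivation:
L0 (leaves): [9, 18, 47, 25, 28, 15, 34, 61], target index=2
L1: h(9,18)=(9*31+18)%997=297 [pair 0] h(47,25)=(47*31+25)%997=485 [pair 1] h(28,15)=(28*31+15)%997=883 [pair 2] h(34,61)=(34*31+61)%997=118 [pair 3] -> [297, 485, 883, 118]
  Sibling for proof at L0: 25
L2: h(297,485)=(297*31+485)%997=719 [pair 0] h(883,118)=(883*31+118)%997=572 [pair 1] -> [719, 572]
  Sibling for proof at L1: 297
L3: h(719,572)=(719*31+572)%997=927 [pair 0] -> [927]
  Sibling for proof at L2: 572
Root: 927
Proof path (sibling hashes from leaf to root): [25, 297, 572]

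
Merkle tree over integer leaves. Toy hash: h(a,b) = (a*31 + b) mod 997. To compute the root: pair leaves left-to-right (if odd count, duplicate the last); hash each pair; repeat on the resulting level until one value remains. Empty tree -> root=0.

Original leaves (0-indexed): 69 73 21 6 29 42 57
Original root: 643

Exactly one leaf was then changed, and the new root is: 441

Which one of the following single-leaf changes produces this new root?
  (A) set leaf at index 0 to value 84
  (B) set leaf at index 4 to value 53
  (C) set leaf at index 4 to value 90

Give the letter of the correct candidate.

Answer: C

Derivation:
Original leaves: [69, 73, 21, 6, 29, 42, 57]
Target new root: 441
Try each candidate change and compute the resulting root:
Candidate A: set leaf[0] = 84 -> leaves = [84, 73, 21, 6, 29, 42, 57]
  L0: [84, 73, 21, 6, 29, 42, 57]
  L1: h(84,73)=(84*31+73)%997=683 h(21,6)=(21*31+6)%997=657 h(29,42)=(29*31+42)%997=941 h(57,57)=(57*31+57)%997=827 -> [683, 657, 941, 827]
  L2: h(683,657)=(683*31+657)%997=893 h(941,827)=(941*31+827)%997=88 -> [893, 88]
  L3: h(893,88)=(893*31+88)%997=852 -> [852]
  root = 852 != target 441
Candidate B: set leaf[4] = 53 -> leaves = [69, 73, 21, 6, 53, 42, 57]
  L0: [69, 73, 21, 6, 53, 42, 57]
  L1: h(69,73)=(69*31+73)%997=218 h(21,6)=(21*31+6)%997=657 h(53,42)=(53*31+42)%997=688 h(57,57)=(57*31+57)%997=827 -> [218, 657, 688, 827]
  L2: h(218,657)=(218*31+657)%997=436 h(688,827)=(688*31+827)%997=221 -> [436, 221]
  L3: h(436,221)=(436*31+221)%997=776 -> [776]
  root = 776 != target 441
Candidate C: set leaf[4] = 90 -> leaves = [69, 73, 21, 6, 90, 42, 57]
  L0: [69, 73, 21, 6, 90, 42, 57]
  L1: h(69,73)=(69*31+73)%997=218 h(21,6)=(21*31+6)%997=657 h(90,42)=(90*31+42)%997=838 h(57,57)=(57*31+57)%997=827 -> [218, 657, 838, 827]
  L2: h(218,657)=(218*31+657)%997=436 h(838,827)=(838*31+827)%997=883 -> [436, 883]
  L3: h(436,883)=(436*31+883)%997=441 -> [441]
  root = 441 == target 441  ** MATCH **
Candidate C produces the target root.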